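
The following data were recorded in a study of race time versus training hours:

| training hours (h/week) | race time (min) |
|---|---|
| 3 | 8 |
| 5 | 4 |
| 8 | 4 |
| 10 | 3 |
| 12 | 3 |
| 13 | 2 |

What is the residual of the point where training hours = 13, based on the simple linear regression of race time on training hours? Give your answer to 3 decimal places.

0.090

n = 6, Σx = 51, Σy = 24, Σxy = 168, Σx² = 511
Sxx = Σx² − (Σx)²/n = 511 − 433.5 = 77.5
Sxy = Σxy − (Σx)(Σy)/n = 168 − 204 = -36
b = Sxy/Sxx = -36/77.5 = -0.464516
a = ȳ − b·x̄ = 4 − (-0.464516)·8.5 = 7.948387
ŷ(13) = 7.948387 + (-0.464516)·13 = 1.909677
residual = y − ŷ = 2 − 1.909677 = 0.090323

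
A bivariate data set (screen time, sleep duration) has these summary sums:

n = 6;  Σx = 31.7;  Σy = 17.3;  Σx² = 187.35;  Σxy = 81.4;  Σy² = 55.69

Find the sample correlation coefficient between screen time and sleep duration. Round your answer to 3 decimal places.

-0.931

Sxx = Σx² − (Σx)²/n = 187.35 − 167.481667 = 19.868333
Sxy = Σxy − (Σx)(Σy)/n = 81.4 − 91.401667 = -10.001667
Syy = Σy² − (Σy)²/n = 55.69 − 49.881667 = 5.808333
r = Sxy/√(Sxx·Syy) = -10.001667/√(115.401903) = -10.001667/10.742528 = -0.931035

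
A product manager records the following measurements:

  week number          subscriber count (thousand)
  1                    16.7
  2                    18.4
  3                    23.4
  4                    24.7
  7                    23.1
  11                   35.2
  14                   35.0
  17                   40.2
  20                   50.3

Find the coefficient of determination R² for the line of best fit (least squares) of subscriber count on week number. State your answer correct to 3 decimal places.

n = 9, Σx = 79, Σy = 267, Σxy = 2950.8, Σx² = 1085, Σy² = 8918.88
Sxx = Σx² − (Σx)²/n = 1085 − 693.444444 = 391.555556
Sxy = Σxy − (Σx)(Σy)/n = 2950.8 − 2343.666667 = 607.133333
Syy = Σy² − (Σy)²/n = 8918.88 − 7921 = 997.88
R² = Sxy²/(Sxx·Syy) = (607.133333)²/(391.555556·997.88) = 0.943401

0.943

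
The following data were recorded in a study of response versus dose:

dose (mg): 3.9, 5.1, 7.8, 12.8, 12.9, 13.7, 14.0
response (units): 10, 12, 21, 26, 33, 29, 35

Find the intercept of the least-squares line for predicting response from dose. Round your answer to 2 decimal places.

n = 7, Σx = 70.2, Σy = 166, Σxy = 1909.8, Σx² = 816
Sxx = Σx² − (Σx)²/n = 816 − 704.005714 = 111.994286
Sxy = Σxy − (Σx)(Σy)/n = 1909.8 − 1664.742857 = 245.057143
b = Sxy/Sxx = 245.057143/111.994286 = 2.188122
a = ȳ − b·x̄ = 23.714286 − 2.188122·10.028571 = 1.770550

1.77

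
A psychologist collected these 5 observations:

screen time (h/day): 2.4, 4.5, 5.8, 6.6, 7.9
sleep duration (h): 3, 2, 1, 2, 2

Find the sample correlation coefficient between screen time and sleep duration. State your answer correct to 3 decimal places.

-0.572

n = 5, Σx = 27.2, Σy = 10, Σxy = 51, Σx² = 165.62, Σy² = 22
Sxx = Σx² − (Σx)²/n = 165.62 − 147.968 = 17.652
Sxy = Σxy − (Σx)(Σy)/n = 51 − 54.4 = -3.4
Syy = Σy² − (Σy)²/n = 22 − 20 = 2
r = Sxy/√(Sxx·Syy) = -3.4/√(35.304) = -3.4/5.941717 = -0.572225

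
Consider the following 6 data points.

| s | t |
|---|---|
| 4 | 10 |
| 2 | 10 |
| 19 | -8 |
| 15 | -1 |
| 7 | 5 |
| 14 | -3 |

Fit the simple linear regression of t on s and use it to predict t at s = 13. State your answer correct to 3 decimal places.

n = 6, Σx = 61, Σy = 13, Σxy = -114, Σx² = 851
Sxx = Σx² − (Σx)²/n = 851 − 620.166667 = 230.833333
Sxy = Σxy − (Σx)(Σy)/n = -114 − 132.166667 = -246.166667
b = Sxy/Sxx = -246.166667/230.833333 = -1.066426
a = ȳ − b·x̄ = 2.166667 − (-1.066426)·10.166667 = 13.008664
ŷ(13) = a + b·13 = 13.008664 + (-1.066426)·13 = -0.854874

-0.855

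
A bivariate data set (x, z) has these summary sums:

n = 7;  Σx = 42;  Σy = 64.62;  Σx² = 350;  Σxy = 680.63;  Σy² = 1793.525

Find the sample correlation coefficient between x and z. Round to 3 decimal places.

0.855

Sxx = Σx² − (Σx)²/n = 350 − 252 = 98
Sxy = Σxy − (Σx)(Σy)/n = 680.63 − 387.72 = 292.91
Syy = Σy² − (Σy)²/n = 1793.525 − 596.534914 = 1196.990086
r = Sxy/√(Sxx·Syy) = 292.91/√(117305.0284) = 292.91/342.498217 = 0.855216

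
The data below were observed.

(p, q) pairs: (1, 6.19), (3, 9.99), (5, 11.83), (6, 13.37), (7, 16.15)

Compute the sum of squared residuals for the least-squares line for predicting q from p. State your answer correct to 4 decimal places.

n = 5, Σx = 22, Σy = 57.53, Σxy = 288.58, Σx² = 120, Σy² = 717.6445
Sxx = Σx² − (Σx)²/n = 120 − 96.8 = 23.2
Sxy = Σxy − (Σx)(Σy)/n = 288.58 − 253.132 = 35.448
Syy = Σy² − (Σy)²/n = 717.6445 − 661.94018 = 55.70432
b = Sxy/Sxx = 35.448/23.2 = 1.527931
SSE = Syy − b·Sxy = 55.70432 − 1.527931·35.448 = 1.542221

1.5422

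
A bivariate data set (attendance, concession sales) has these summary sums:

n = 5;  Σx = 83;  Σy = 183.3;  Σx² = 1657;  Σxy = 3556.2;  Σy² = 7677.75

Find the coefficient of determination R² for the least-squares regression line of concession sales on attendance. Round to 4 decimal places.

0.9855

Sxx = Σx² − (Σx)²/n = 1657 − 1377.8 = 279.2
Sxy = Σxy − (Σx)(Σy)/n = 3556.2 − 3042.78 = 513.42
Syy = Σy² − (Σy)²/n = 7677.75 − 6719.778 = 957.972
R² = Sxy²/(Sxx·Syy) = (513.42)²/(279.2·957.972) = 0.985547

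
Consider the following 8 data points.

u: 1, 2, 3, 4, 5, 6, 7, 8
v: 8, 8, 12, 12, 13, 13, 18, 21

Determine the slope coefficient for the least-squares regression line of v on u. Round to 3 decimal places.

1.726

n = 8, Σx = 36, Σy = 105, Σxy = 545, Σx² = 204
Sxx = Σx² − (Σx)²/n = 204 − 162 = 42
Sxy = Σxy − (Σx)(Σy)/n = 545 − 472.5 = 72.5
b = Sxy/Sxx = 72.5/42 = 1.726190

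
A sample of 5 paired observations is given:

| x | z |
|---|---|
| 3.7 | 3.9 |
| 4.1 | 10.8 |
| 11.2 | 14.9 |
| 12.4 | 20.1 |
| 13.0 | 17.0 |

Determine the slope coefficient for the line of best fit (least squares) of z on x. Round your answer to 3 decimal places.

n = 5, Σx = 44.4, Σy = 66.7, Σxy = 695.83, Σx² = 478.7
Sxx = Σx² − (Σx)²/n = 478.7 − 394.272 = 84.428
Sxy = Σxy − (Σx)(Σy)/n = 695.83 − 592.296 = 103.534
b = Sxy/Sxx = 103.534/84.428 = 1.226299

1.226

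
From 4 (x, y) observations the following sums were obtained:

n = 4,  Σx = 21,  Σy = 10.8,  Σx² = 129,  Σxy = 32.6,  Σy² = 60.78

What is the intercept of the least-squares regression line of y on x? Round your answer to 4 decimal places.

9.4480

Sxx = Σx² − (Σx)²/n = 129 − 110.25 = 18.75
Sxy = Σxy − (Σx)(Σy)/n = 32.6 − 56.7 = -24.1
b = Sxy/Sxx = -24.1/18.75 = -1.285333
a = ȳ − b·x̄ = 2.7 − (-1.285333)·5.25 = 9.448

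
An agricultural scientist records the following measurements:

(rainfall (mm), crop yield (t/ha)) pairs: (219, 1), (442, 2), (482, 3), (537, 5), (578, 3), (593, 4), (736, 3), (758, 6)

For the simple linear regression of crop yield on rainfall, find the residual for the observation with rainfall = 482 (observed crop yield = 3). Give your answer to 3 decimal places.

n = 8, Σx = 4345, Σy = 27, Σxy = 16096, Σx² = 2566011
Sxx = Σx² − (Σx)²/n = 2566011 − 2359878.125 = 206132.875
Sxy = Σxy − (Σx)(Σy)/n = 16096 − 14664.375 = 1431.625
b = Sxy/Sxx = 1431.625/206132.875 = 0.006945
a = ȳ − b·x̄ = 3.375 − 0.006945·543.125 = -0.397088
ŷ(482) = -0.397088 + 0.006945·482 = 2.950477
residual = y − ŷ = 3 − 2.950477 = 0.049523

0.050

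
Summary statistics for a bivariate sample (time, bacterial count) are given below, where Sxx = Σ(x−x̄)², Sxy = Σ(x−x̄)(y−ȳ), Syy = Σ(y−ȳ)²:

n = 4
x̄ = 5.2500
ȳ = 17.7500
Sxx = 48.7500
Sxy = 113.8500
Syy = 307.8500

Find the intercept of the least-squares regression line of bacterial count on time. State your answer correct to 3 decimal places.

b = Sxy/Sxx = 113.85/48.75 = 2.335385
a = ȳ − b·x̄ = 17.75 − 2.335385·5.25 = 5.489231

5.489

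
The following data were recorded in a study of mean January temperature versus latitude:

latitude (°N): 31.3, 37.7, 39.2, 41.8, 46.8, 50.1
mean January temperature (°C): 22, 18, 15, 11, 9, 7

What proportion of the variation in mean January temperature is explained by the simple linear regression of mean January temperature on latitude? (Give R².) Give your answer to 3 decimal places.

n = 6, Σx = 246.9, Σy = 82, Σxy = 3186.9, Σx² = 10385.11, Σy² = 1284
Sxx = Σx² − (Σx)²/n = 10385.11 − 10159.935 = 225.175
Sxy = Σxy − (Σx)(Σy)/n = 3186.9 − 3374.3 = -187.4
Syy = Σy² − (Σy)²/n = 1284 − 1120.666667 = 163.333333
R² = Sxy²/(Sxx·Syy) = (-187.4)²/(225.175·163.333333) = 0.954870

0.955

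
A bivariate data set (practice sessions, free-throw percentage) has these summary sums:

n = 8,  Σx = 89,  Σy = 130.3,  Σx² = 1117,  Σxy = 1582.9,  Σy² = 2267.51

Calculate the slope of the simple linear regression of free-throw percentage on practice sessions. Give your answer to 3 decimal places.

Sxx = Σx² − (Σx)²/n = 1117 − 990.125 = 126.875
Sxy = Σxy − (Σx)(Σy)/n = 1582.9 − 1449.5875 = 133.3125
b = Sxy/Sxx = 133.3125/126.875 = 1.050739

1.051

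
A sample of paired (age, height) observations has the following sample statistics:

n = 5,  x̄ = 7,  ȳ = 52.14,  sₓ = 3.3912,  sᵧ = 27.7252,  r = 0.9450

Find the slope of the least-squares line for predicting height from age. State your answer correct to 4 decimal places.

b = r · sᵧ/sₓ = 0.945 · 27.7252/3.3912 = 7.725971

7.7260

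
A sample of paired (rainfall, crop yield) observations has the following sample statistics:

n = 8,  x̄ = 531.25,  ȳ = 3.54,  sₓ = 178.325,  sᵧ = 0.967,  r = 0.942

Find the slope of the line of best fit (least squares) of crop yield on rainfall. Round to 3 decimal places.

0.005

b = r · sᵧ/sₓ = 0.942 · 0.967/178.325 = 0.005108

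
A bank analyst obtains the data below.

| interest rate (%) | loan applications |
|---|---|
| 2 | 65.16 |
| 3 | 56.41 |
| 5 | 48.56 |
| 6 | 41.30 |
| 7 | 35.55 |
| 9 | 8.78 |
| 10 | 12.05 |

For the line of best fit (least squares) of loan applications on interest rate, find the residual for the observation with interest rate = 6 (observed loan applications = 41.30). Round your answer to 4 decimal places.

n = 7, Σx = 42, Σy = 267.81, Σxy = 1238.52, Σx² = 304
Sxx = Σx² − (Σx)²/n = 304 − 252 = 52
Sxy = Σxy − (Σx)(Σy)/n = 1238.52 − 1606.86 = -368.34
b = Sxy/Sxx = -368.34/52 = -7.083462
a = ȳ − b·x̄ = 38.258571 − (-7.083462)·6 = 80.759341
ŷ(6) = 80.759341 + (-7.083462)·6 = 38.258571
residual = y − ŷ = 41.30 − 38.258571 = 3.041429

3.0414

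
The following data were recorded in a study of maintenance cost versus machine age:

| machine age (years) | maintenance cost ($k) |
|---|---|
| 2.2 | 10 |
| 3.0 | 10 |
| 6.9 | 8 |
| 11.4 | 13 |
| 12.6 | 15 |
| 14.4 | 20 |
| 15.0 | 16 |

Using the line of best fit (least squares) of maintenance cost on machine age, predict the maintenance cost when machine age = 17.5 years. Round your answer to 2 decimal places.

n = 7, Σx = 65.5, Σy = 92, Σxy = 972.4, Σx² = 782.53
Sxx = Σx² − (Σx)²/n = 782.53 − 612.892857 = 169.637143
Sxy = Σxy − (Σx)(Σy)/n = 972.4 − 860.857143 = 111.542857
b = Sxy/Sxx = 111.542857/169.637143 = 0.657538
a = ȳ − b·x̄ = 13.142857 − 0.657538·9.357143 = 6.990181
ŷ(17.5) = a + b·17.5 = 6.990181 + 0.657538·17.5 = 18.497095

18.50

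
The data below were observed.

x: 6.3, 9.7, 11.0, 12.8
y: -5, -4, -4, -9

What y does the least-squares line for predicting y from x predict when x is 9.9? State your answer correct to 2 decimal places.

n = 4, Σx = 39.8, Σy = -22, Σxy = -229.5, Σx² = 418.62
Sxx = Σx² − (Σx)²/n = 418.62 − 396.01 = 22.61
Sxy = Σxy − (Σx)(Σy)/n = -229.5 − (-218.9) = -10.6
b = Sxy/Sxx = -10.6/22.61 = -0.468819
a = ȳ − b·x̄ = -5.5 − (-0.468819)·9.95 = -0.835250
ŷ(9.9) = a + b·9.9 = -0.835250 + (-0.468819)·9.9 = -5.476559

-5.48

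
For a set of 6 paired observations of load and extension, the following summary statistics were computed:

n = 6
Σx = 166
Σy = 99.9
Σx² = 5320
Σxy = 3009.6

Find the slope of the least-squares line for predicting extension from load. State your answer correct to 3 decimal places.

Sxx = Σx² − (Σx)²/n = 5320 − 4592.666667 = 727.333333
Sxy = Σxy − (Σx)(Σy)/n = 3009.6 − 2763.9 = 245.7
b = Sxy/Sxx = 245.7/727.333333 = 0.337809

0.338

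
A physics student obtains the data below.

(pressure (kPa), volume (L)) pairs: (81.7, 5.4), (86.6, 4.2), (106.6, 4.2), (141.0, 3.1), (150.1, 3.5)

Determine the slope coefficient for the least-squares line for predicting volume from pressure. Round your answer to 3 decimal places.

-0.024

n = 5, Σx = 566, Σy = 20.4, Σxy = 2215.07, Σx² = 67949.02
Sxx = Σx² − (Σx)²/n = 67949.02 − 64071.2 = 3877.82
Sxy = Σxy − (Σx)(Σy)/n = 2215.07 − 2309.28 = -94.21
b = Sxy/Sxx = -94.21/3877.82 = -0.024295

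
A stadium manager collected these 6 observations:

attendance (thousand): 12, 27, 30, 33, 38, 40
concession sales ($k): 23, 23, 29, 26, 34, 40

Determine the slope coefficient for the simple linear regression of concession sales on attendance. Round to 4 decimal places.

0.5277

n = 6, Σx = 180, Σy = 175, Σxy = 5517, Σx² = 5906
Sxx = Σx² − (Σx)²/n = 5906 − 5400 = 506
Sxy = Σxy − (Σx)(Σy)/n = 5517 − 5250 = 267
b = Sxy/Sxx = 267/506 = 0.527668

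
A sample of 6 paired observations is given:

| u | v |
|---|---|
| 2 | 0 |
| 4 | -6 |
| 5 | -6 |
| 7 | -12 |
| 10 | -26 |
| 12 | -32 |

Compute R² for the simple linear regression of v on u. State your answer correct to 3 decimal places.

n = 6, Σx = 40, Σy = -82, Σxy = -782, Σx² = 338, Σy² = 1916
Sxx = Σx² − (Σx)²/n = 338 − 266.666667 = 71.333333
Sxy = Σxy − (Σx)(Σy)/n = -782 − (-546.666667) = -235.333333
Syy = Σy² − (Σy)²/n = 1916 − 1120.666667 = 795.333333
R² = Sxy²/(Sxx·Syy) = (-235.333333)²/(71.333333·795.333333) = 0.976169

0.976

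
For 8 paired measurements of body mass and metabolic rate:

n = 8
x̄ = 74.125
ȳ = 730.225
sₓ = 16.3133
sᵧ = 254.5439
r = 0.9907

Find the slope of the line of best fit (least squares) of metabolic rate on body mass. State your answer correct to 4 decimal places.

15.4583

b = r · sᵧ/sₓ = 0.9907 · 254.5439/16.3133 = 15.458346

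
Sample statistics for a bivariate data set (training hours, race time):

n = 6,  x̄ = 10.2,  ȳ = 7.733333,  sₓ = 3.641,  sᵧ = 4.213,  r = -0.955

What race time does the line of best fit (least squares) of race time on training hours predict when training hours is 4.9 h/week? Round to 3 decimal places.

13.590

b = r · sᵧ/sₓ = -0.955 · 4.213/3.641 = -1.105030
a = ȳ − b·x̄ = 7.733333 − (-1.105030)·10.2 = 19.004641
ŷ(4.9) = a + b·4.9 = 19.004641 + (-1.105030)·4.9 = 13.589993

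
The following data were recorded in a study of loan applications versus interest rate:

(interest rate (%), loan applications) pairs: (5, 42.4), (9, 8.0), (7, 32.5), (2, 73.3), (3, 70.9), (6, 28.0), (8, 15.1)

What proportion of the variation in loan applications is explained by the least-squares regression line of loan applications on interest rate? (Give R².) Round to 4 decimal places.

n = 7, Σx = 40, Σy = 270.2, Σxy = 1159.6, Σx² = 268, Σy² = 14329.72
Sxx = Σx² − (Σx)²/n = 268 − 228.571429 = 39.428571
Sxy = Σxy − (Σx)(Σy)/n = 1159.6 − 1544 = -384.4
Syy = Σy² − (Σy)²/n = 14329.72 − 10429.72 = 3900
R² = Sxy²/(Sxx·Syy) = (-384.4)²/(39.428571·3900) = 0.960929

0.9609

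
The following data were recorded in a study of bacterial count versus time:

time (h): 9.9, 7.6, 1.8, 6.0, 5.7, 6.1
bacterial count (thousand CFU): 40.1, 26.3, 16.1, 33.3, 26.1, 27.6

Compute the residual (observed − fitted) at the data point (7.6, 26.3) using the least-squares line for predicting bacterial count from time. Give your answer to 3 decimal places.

-5.750

n = 6, Σx = 37.1, Σy = 169.5, Σxy = 1142.78, Σx² = 264.71
Sxx = Σx² − (Σx)²/n = 264.71 − 229.401667 = 35.308333
Sxy = Σxy − (Σx)(Σy)/n = 1142.78 − 1048.075 = 94.705
b = Sxy/Sxx = 94.705/35.308333 = 2.682228
a = ȳ − b·x̄ = 28.25 − 2.682228·6.183333 = 11.664890
ŷ(7.6) = 11.664890 + 2.682228·7.6 = 32.049823
residual = y − ŷ = 26.3 − 32.049823 = -5.749823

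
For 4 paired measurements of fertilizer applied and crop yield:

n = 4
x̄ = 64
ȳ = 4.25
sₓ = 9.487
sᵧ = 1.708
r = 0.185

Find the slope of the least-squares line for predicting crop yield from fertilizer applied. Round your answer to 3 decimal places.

0.033

b = r · sᵧ/sₓ = 0.185 · 1.708/9.487 = 0.033307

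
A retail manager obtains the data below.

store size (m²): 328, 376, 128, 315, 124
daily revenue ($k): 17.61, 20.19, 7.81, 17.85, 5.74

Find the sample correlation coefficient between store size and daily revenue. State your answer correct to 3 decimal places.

0.993

n = 5, Σx = 1271, Σy = 69.2, Σxy = 20701.71, Σx² = 379945, Σy² = 1130.3144
Sxx = Σx² − (Σx)²/n = 379945 − 323088.2 = 56856.8
Sxy = Σxy − (Σx)(Σy)/n = 20701.71 − 17590.64 = 3111.07
Syy = Σy² − (Σy)²/n = 1130.3144 − 957.728 = 172.5864
r = Sxy/√(Sxx·Syy) = 3111.07/√(9812710.42752) = 3111.07/3132.524609 = 0.993151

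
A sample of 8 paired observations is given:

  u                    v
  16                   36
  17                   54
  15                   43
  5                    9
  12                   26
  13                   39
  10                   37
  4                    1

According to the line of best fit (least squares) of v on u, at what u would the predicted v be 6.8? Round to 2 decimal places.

n = 8, Σx = 92, Σy = 245, Σxy = 3377, Σx² = 1224
Sxx = Σx² − (Σx)²/n = 1224 − 1058 = 166
Sxy = Σxy − (Σx)(Σy)/n = 3377 − 2817.5 = 559.5
b = Sxy/Sxx = 559.5/166 = 3.370482
a = ȳ − b·x̄ = 30.625 − 3.370482·11.5 = -8.135542
Set a + b·x = 6.8: x = (6.8 − (-8.135542)) / 3.370482 = 4.431278

4.43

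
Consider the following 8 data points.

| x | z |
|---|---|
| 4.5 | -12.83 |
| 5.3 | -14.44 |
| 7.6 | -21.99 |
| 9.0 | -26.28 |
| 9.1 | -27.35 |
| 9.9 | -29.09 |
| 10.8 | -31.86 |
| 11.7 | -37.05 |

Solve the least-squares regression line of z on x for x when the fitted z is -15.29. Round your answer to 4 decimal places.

n = 8, Σx = 67.9, Σy = -200.89, Σxy = -1852.36, Σx² = 621.45
Sxx = Σx² − (Σx)²/n = 621.45 − 576.30125 = 45.14875
Sxy = Σxy − (Σx)(Σy)/n = -1852.36 − (-1705.053875) = -147.306125
b = Sxy/Sxx = -147.306125/45.14875 = -3.262684
a = ȳ − b·x̄ = -25.11125 − (-3.262684)·8.4875 = 2.580784
Set a + b·x = -15.29: x = (-15.29 − 2.580784) / (-3.262684) = 5.477325

5.4773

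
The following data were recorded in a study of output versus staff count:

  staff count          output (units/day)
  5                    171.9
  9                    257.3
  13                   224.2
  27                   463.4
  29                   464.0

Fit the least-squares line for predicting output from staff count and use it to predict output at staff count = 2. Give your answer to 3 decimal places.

134.400

n = 5, Σx = 83, Σy = 1580.8, Σxy = 32057.6, Σx² = 1845
Sxx = Σx² − (Σx)²/n = 1845 − 1377.8 = 467.2
Sxy = Σxy − (Σx)(Σy)/n = 32057.6 − 26241.28 = 5816.32
b = Sxy/Sxx = 5816.32/467.2 = 12.449315
a = ȳ − b·x̄ = 316.16 − 12.449315·16.6 = 109.501370
ŷ(2) = a + b·2 = 109.501370 + 12.449315·2 = 134.4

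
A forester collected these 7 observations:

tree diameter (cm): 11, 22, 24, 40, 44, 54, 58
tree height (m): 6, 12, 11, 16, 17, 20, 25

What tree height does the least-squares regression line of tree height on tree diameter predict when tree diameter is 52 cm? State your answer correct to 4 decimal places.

20.8033

n = 7, Σx = 253, Σy = 107, Σxy = 4512, Σx² = 10997
Sxx = Σx² − (Σx)²/n = 10997 − 9144.142857 = 1852.857143
Sxy = Σxy − (Σx)(Σy)/n = 4512 − 3867.285714 = 644.714286
b = Sxy/Sxx = 644.714286/1852.857143 = 0.347957
a = ȳ − b·x̄ = 15.285714 − 0.347957·36.142857 = 2.709561
ŷ(52) = a + b·52 = 2.709561 + 0.347957·52 = 20.803315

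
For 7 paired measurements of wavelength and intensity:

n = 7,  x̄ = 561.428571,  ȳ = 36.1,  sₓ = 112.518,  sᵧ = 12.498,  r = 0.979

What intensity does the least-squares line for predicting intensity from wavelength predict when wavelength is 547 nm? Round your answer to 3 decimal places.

b = r · sᵧ/sₓ = 0.979 · 12.498/112.518 = 0.108743
a = ȳ − b·x̄ = 36.1 − 0.108743·561.428571 = -24.951413
ŷ(547) = a + b·547 = -24.951413 + 0.108743·547 = 34.530994

34.531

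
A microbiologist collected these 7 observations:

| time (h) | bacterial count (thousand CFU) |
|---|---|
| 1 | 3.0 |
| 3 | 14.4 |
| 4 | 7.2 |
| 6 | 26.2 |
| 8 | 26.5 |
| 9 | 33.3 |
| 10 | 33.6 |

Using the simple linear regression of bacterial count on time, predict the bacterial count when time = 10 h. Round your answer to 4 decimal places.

35.1806

n = 7, Σx = 41, Σy = 144.2, Σxy = 1079.9, Σx² = 307
Sxx = Σx² − (Σx)²/n = 307 − 240.142857 = 66.857143
Sxy = Σxy − (Σx)(Σy)/n = 1079.9 − 844.6 = 235.3
b = Sxy/Sxx = 235.3/66.857143 = 3.519444
a = ȳ − b·x̄ = 20.6 − 3.519444·5.857143 = -0.013889
ŷ(10) = a + b·10 = -0.013889 + 3.519444·10 = 35.180556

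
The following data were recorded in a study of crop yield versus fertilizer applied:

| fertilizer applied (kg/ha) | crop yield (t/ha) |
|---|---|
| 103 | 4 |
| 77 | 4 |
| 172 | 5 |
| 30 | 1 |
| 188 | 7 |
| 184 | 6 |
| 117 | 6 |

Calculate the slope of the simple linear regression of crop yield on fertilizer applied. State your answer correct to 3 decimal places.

0.029

n = 7, Σx = 871, Σy = 33, Σxy = 4732, Σx² = 129911
Sxx = Σx² − (Σx)²/n = 129911 − 108377.285714 = 21533.714286
Sxy = Σxy − (Σx)(Σy)/n = 4732 − 4106.142857 = 625.857143
b = Sxy/Sxx = 625.857143/21533.714286 = 0.029064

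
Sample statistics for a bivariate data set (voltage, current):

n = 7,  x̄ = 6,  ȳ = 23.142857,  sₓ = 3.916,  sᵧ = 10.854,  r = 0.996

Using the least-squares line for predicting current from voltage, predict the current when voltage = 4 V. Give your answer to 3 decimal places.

17.622

b = r · sᵧ/sₓ = 0.996 · 10.854/3.916 = 2.760619
a = ȳ − b·x̄ = 23.142857 − 2.760619·6 = 6.579143
ŷ(4) = a + b·4 = 6.579143 + 2.760619·4 = 17.621619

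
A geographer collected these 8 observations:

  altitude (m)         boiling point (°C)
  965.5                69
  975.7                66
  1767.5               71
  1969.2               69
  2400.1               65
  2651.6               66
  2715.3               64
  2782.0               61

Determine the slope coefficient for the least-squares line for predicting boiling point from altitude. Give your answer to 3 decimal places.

-0.003

n = 8, Σx = 16226.9, Σy = 531, Σxy = 1066876.3, Σx² = 36789826.29
Sxx = Σx² − (Σx)²/n = 36789826.29 − 32914035.45125 = 3875790.83875
Sxy = Σxy − (Σx)(Σy)/n = 1066876.3 − 1077060.4875 = -10184.1875
b = Sxy/Sxx = -10184.1875/3875790.83875 = -0.002628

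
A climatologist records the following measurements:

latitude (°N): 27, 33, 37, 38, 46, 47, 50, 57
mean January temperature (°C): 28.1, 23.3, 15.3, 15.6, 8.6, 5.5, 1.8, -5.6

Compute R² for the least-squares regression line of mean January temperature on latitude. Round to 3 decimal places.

0.989

n = 8, Σx = 335, Σy = 92.6, Σxy = 3111.4, Σx² = 14705, Σy² = 1948.76
Sxx = Σx² − (Σx)²/n = 14705 − 14028.125 = 676.875
Sxy = Σxy − (Σx)(Σy)/n = 3111.4 − 3877.625 = -766.225
Syy = Σy² − (Σy)²/n = 1948.76 − 1071.845 = 876.915
R² = Sxy²/(Sxx·Syy) = (-766.225)²/(676.875·876.915) = 0.989115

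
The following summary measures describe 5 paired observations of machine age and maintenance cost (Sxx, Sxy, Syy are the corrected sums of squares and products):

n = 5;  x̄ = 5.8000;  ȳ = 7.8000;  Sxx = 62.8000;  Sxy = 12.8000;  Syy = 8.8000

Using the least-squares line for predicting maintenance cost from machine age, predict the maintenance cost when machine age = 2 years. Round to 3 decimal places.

7.025

b = Sxy/Sxx = 12.8/62.8 = 0.203822
a = ȳ − b·x̄ = 7.8 − 0.203822·5.8 = 6.617834
ŷ(2) = a + b·2 = 6.617834 + 0.203822·2 = 7.025478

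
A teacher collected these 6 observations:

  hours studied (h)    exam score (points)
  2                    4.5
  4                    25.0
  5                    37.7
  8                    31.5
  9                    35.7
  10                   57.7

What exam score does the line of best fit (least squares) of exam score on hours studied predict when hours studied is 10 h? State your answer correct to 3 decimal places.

49.198

n = 6, Σx = 38, Σy = 192.1, Σxy = 1447.8, Σx² = 290
Sxx = Σx² − (Σx)²/n = 290 − 240.666667 = 49.333333
Sxy = Σxy − (Σx)(Σy)/n = 1447.8 − 1216.633333 = 231.166667
b = Sxy/Sxx = 231.166667/49.333333 = 4.685811
a = ȳ − b·x̄ = 32.016667 − 4.685811·6.333333 = 2.339865
ŷ(10) = a + b·10 = 2.339865 + 4.685811·10 = 49.197973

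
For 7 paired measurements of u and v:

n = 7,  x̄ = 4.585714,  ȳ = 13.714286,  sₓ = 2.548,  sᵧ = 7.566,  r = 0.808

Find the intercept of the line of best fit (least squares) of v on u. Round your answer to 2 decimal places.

b = r · sᵧ/sₓ = 0.808 · 7.566/2.548 = 2.399265
a = ȳ − b·x̄ = 13.714286 − 2.399265·4.585714 = 2.711941

2.71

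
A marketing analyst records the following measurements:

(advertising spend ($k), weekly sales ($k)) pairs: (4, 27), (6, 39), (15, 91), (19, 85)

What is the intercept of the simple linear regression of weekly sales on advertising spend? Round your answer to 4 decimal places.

n = 4, Σx = 44, Σy = 242, Σxy = 3322, Σx² = 638
Sxx = Σx² − (Σx)²/n = 638 − 484 = 154
Sxy = Σxy − (Σx)(Σy)/n = 3322 − 2662 = 660
b = Sxy/Sxx = 660/154 = 4.285714
a = ȳ − b·x̄ = 60.5 − 4.285714·11 = 13.357143

13.3571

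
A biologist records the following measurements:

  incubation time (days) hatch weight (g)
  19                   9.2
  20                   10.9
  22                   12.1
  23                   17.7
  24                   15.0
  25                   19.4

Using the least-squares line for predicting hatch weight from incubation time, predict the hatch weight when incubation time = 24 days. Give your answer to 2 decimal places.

n = 6, Σx = 133, Σy = 84.3, Σxy = 1911.1, Σx² = 2975
Sxx = Σx² − (Σx)²/n = 2975 − 2948.166667 = 26.833333
Sxy = Σxy − (Σx)(Σy)/n = 1911.1 − 1868.65 = 42.45
b = Sxy/Sxx = 42.45/26.833333 = 1.581988
a = ȳ − b·x̄ = 14.05 − 1.581988·22.166667 = -21.017391
ŷ(24) = a + b·24 = -21.017391 + 1.581988·24 = 16.950311

16.95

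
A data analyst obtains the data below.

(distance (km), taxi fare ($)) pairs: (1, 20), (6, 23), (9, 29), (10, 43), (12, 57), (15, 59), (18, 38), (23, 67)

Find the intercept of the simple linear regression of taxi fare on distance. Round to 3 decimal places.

n = 8, Σx = 94, Σy = 336, Σxy = 4643, Σx² = 1440
Sxx = Σx² − (Σx)²/n = 1440 − 1104.5 = 335.5
Sxy = Σxy − (Σx)(Σy)/n = 4643 − 3948 = 695
b = Sxy/Sxx = 695/335.5 = 2.071535
a = ȳ − b·x̄ = 42 − 2.071535·11.75 = 17.659463

17.659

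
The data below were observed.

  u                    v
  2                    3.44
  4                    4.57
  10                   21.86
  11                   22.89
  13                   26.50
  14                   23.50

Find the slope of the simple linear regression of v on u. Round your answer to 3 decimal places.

2.035

n = 6, Σx = 54, Σy = 102.76, Σxy = 1169.05, Σx² = 606
Sxx = Σx² − (Σx)²/n = 606 − 486 = 120
Sxy = Σxy − (Σx)(Σy)/n = 1169.05 − 924.84 = 244.21
b = Sxy/Sxx = 244.21/120 = 2.035083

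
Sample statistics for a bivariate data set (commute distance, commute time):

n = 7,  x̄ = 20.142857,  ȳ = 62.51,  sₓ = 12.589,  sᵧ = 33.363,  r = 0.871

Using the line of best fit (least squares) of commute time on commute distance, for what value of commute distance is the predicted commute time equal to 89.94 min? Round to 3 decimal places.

b = r · sᵧ/sₓ = 0.871 · 33.363/12.589 = 2.308299
a = ȳ − b·x̄ = 62.51 − 2.308299·20.142857 = 16.014268
Set a + b·x = 89.94: x = (89.94 − 16.014268) / 2.308299 = 32.026068

32.026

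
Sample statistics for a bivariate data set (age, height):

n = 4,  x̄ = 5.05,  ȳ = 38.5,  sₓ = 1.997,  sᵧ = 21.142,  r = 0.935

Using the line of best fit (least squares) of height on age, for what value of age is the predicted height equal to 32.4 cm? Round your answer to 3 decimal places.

b = r · sᵧ/sₓ = 0.935 · 21.142/1.997 = 9.898733
a = ȳ − b·x̄ = 38.5 − 9.898733·5.05 = -11.488602
Set a + b·x = 32.4: x = (32.4 − (-11.488602)) / 9.898733 = 4.433760

4.434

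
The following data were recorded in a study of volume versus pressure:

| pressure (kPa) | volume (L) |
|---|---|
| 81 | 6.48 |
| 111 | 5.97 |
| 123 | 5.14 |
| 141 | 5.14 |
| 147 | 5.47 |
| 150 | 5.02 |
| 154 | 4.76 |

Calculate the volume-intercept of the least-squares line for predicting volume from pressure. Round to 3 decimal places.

8.096

n = 7, Σx = 907, Σy = 37.98, Σxy = 4834.64, Σx² = 121717
Sxx = Σx² − (Σx)²/n = 121717 − 117521.285714 = 4195.714286
Sxy = Σxy − (Σx)(Σy)/n = 4834.64 − 4921.122857 = -86.482857
b = Sxy/Sxx = -86.482857/4195.714286 = -0.020612
a = ȳ − b·x̄ = 5.425714 − (-0.020612)·129.571429 = 8.096465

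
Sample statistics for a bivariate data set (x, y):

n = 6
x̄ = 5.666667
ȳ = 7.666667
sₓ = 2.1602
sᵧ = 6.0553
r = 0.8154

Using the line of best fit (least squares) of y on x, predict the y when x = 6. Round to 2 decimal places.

b = r · sᵧ/sₓ = 0.8154 · 6.0553/2.1602 = 2.285664
a = ȳ − b·x̄ = 7.666667 − 2.285664·5.666667 = -5.285430
ŷ(6) = a + b·6 = -5.285430 + 2.285664·6 = 8.428554

8.43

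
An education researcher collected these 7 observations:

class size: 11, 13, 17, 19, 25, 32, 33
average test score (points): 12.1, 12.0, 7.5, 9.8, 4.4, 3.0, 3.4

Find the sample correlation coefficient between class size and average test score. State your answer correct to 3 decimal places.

n = 7, Σx = 150, Σy = 52.2, Σxy = 921, Σx² = 3678, Σy² = 482.62
Sxx = Σx² − (Σx)²/n = 3678 − 3214.285714 = 463.714286
Sxy = Σxy − (Σx)(Σy)/n = 921 − 1118.571429 = -197.571429
Syy = Σy² − (Σy)²/n = 482.62 − 389.262857 = 93.357143
r = Sxy/√(Sxx·Syy) = -197.571429/√(43291.040816) = -197.571429/208.064992 = -0.949566

-0.950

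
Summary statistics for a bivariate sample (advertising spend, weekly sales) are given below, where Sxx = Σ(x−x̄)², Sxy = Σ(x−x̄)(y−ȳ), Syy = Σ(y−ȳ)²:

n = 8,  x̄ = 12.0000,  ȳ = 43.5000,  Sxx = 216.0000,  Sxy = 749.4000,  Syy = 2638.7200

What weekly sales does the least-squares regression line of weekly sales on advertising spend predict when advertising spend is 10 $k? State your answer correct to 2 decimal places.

36.56

b = Sxy/Sxx = 749.4/216 = 3.469444
a = ȳ − b·x̄ = 43.5 − 3.469444·12 = 1.866667
ŷ(10) = a + b·10 = 1.866667 + 3.469444·10 = 36.561111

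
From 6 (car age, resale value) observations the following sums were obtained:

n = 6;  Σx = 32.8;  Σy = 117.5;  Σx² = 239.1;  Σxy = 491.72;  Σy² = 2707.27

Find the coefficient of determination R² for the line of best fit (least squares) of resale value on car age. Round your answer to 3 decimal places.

Sxx = Σx² − (Σx)²/n = 239.1 − 179.306667 = 59.793333
Sxy = Σxy − (Σx)(Σy)/n = 491.72 − 642.333333 = -150.613333
Syy = Σy² − (Σy)²/n = 2707.27 − 2301.041667 = 406.228333
R² = Sxy²/(Sxx·Syy) = (-150.613333)²/(59.793333·406.228333) = 0.933908

0.934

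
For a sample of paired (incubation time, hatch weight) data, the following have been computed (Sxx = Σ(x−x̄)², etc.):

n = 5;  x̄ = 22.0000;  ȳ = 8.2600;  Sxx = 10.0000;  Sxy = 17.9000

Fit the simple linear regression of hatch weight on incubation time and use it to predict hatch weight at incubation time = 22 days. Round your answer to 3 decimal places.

b = Sxy/Sxx = 17.9/10 = 1.79
a = ȳ − b·x̄ = 8.26 − 1.79·22 = -31.12
ŷ(22) = a + b·22 = -31.12 + 1.79·22 = 8.26

8.260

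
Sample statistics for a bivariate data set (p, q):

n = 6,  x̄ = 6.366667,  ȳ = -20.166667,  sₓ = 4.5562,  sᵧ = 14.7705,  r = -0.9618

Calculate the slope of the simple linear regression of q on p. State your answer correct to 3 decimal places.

b = r · sᵧ/sₓ = -0.9618 · 14.7705/4.5562 = -3.118008

-3.118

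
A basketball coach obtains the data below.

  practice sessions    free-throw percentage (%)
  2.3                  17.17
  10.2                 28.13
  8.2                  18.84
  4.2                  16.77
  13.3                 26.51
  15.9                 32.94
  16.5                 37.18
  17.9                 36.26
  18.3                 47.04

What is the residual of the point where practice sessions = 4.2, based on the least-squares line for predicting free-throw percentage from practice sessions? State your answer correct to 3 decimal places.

n = 9, Σx = 106.8, Σy = 260.84, Σxy = 3551.024, Σx² = 1551.46
Sxx = Σx² − (Σx)²/n = 1551.46 − 1267.36 = 284.1
Sxy = Σxy − (Σx)(Σy)/n = 3551.024 − 3095.301333 = 455.722667
b = Sxy/Sxx = 455.722667/284.1 = 1.604092
a = ȳ − b·x̄ = 28.982222 − 1.604092·11.866667 = 9.946992
ŷ(4.2) = 9.946992 + 1.604092·4.2 = 16.684180
residual = y − ŷ = 16.77 − 16.684180 = 0.085820

0.086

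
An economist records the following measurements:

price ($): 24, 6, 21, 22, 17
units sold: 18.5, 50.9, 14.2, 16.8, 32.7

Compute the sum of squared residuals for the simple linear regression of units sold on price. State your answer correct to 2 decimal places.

75.75

n = 5, Σx = 90, Σy = 133.1, Σxy = 1973.1, Σx² = 1826, Σy² = 4486.23
Sxx = Σx² − (Σx)²/n = 1826 − 1620 = 206
Sxy = Σxy − (Σx)(Σy)/n = 1973.1 − 2395.8 = -422.7
Syy = Σy² − (Σy)²/n = 4486.23 − 3543.122 = 943.108
b = Sxy/Sxx = -422.7/206 = -2.051942
SSE = Syy − b·Sxy = 943.108 − (-2.051942)·(-422.7) = 75.752223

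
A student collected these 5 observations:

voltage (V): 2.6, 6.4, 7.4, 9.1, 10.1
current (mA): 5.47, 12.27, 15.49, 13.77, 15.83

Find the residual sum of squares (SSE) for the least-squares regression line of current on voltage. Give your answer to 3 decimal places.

n = 5, Σx = 35.6, Σy = 62.83, Σxy = 492.566, Σx² = 287.3, Σy² = 860.6157
Sxx = Σx² − (Σx)²/n = 287.3 − 253.472 = 33.828
Sxy = Σxy − (Σx)(Σy)/n = 492.566 − 447.3496 = 45.2164
Syy = Σy² − (Σy)²/n = 860.6157 − 789.52178 = 71.09392
b = Sxy/Sxx = 45.2164/33.828 = 1.336656
SSE = Syy − b·Sxy = 71.09392 − 1.336656·45.2164 = 10.655147

10.655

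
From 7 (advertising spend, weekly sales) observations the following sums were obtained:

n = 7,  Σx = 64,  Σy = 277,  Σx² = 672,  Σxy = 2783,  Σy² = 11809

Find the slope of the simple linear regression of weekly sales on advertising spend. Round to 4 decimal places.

Sxx = Σx² − (Σx)²/n = 672 − 585.142857 = 86.857143
Sxy = Σxy − (Σx)(Σy)/n = 2783 − 2532.571429 = 250.428571
b = Sxy/Sxx = 250.428571/86.857143 = 2.883224

2.8832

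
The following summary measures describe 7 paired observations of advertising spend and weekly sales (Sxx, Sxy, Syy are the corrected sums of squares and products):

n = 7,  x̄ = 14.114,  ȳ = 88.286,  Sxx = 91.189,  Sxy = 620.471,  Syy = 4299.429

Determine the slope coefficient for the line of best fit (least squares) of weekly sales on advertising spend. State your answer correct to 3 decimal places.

b = Sxy/Sxx = 620.471/91.189 = 6.804231

6.804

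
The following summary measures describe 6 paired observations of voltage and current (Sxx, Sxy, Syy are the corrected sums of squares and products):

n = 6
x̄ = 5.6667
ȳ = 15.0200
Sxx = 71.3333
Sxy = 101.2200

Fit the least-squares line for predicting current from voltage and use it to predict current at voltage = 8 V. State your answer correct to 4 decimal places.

b = Sxy/Sxx = 101.22/71.3333 = 1.418973
a = ȳ − b·x̄ = 15.02 − 1.418973·5.6667 = 6.979108
ŷ(8) = a + b·8 = 6.979108 + 1.418973·8 = 18.330889

18.3309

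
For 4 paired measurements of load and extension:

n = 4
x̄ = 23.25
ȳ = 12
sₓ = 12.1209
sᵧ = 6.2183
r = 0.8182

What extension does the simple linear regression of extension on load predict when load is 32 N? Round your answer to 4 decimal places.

b = r · sᵧ/sₓ = 0.8182 · 6.2183/12.1209 = 0.419755
a = ȳ − b·x̄ = 12 − 0.419755·23.25 = 2.240687
ŷ(32) = a + b·32 = 2.240687 + 0.419755·32 = 15.672860

15.6729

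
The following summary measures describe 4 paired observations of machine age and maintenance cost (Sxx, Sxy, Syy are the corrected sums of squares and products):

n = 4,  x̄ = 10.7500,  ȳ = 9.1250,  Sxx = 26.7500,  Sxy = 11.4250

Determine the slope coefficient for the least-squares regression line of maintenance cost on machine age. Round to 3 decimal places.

0.427

b = Sxy/Sxx = 11.425/26.75 = 0.427103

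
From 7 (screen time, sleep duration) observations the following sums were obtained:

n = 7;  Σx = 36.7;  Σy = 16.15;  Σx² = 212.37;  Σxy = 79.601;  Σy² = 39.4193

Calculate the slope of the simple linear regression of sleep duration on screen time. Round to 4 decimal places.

Sxx = Σx² − (Σx)²/n = 212.37 − 192.412857 = 19.957143
Sxy = Σxy − (Σx)(Σy)/n = 79.601 − 84.672143 = -5.071143
b = Sxy/Sxx = -5.071143/19.957143 = -0.254102

-0.2541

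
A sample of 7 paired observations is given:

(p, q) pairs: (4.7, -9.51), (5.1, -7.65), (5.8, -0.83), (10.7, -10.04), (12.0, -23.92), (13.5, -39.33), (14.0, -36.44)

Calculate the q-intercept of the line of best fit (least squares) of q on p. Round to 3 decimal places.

12.179

n = 7, Σx = 65.8, Σy = -127.72, Σxy = -1524.109, Σx² = 718.48
Sxx = Σx² − (Σx)²/n = 718.48 − 618.52 = 99.96
Sxy = Σxy − (Σx)(Σy)/n = -1524.109 − (-1200.568) = -323.541
b = Sxy/Sxx = -323.541/99.96 = -3.236705
a = ȳ − b·x̄ = -18.245714 − (-3.236705)·9.4 = 12.179310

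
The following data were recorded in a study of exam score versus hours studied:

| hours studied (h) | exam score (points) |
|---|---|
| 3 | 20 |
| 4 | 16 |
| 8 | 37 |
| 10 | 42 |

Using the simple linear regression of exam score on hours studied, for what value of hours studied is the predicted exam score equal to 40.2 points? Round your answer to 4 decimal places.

9.3427

n = 4, Σx = 25, Σy = 115, Σxy = 840, Σx² = 189
Sxx = Σx² − (Σx)²/n = 189 − 156.25 = 32.75
Sxy = Σxy − (Σx)(Σy)/n = 840 − 718.75 = 121.25
b = Sxy/Sxx = 121.25/32.75 = 3.702290
a = ȳ − b·x̄ = 28.75 − 3.702290·6.25 = 5.610687
Set a + b·x = 40.2: x = (40.2 − 5.610687) / 3.702290 = 9.342680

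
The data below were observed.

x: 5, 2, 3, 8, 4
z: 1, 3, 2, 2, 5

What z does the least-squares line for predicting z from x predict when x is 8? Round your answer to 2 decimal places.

n = 5, Σx = 22, Σy = 13, Σxy = 53, Σx² = 118
Sxx = Σx² − (Σx)²/n = 118 − 96.8 = 21.2
Sxy = Σxy − (Σx)(Σy)/n = 53 − 57.2 = -4.2
b = Sxy/Sxx = -4.2/21.2 = -0.198113
a = ȳ − b·x̄ = 2.6 − (-0.198113)·4.4 = 3.471698
ŷ(8) = a + b·8 = 3.471698 + (-0.198113)·8 = 1.886792

1.89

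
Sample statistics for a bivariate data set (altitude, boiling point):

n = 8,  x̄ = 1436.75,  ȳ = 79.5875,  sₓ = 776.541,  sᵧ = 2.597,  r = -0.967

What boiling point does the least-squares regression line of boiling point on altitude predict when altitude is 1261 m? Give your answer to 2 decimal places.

80.16

b = r · sᵧ/sₓ = -0.967 · 2.597/776.541 = -0.003234
a = ȳ − b·x̄ = 79.5875 − (-0.003234)·1436.75 = 84.233885
ŷ(1261) = a + b·1261 = 84.233885 + (-0.003234)·1261 = 80.155868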